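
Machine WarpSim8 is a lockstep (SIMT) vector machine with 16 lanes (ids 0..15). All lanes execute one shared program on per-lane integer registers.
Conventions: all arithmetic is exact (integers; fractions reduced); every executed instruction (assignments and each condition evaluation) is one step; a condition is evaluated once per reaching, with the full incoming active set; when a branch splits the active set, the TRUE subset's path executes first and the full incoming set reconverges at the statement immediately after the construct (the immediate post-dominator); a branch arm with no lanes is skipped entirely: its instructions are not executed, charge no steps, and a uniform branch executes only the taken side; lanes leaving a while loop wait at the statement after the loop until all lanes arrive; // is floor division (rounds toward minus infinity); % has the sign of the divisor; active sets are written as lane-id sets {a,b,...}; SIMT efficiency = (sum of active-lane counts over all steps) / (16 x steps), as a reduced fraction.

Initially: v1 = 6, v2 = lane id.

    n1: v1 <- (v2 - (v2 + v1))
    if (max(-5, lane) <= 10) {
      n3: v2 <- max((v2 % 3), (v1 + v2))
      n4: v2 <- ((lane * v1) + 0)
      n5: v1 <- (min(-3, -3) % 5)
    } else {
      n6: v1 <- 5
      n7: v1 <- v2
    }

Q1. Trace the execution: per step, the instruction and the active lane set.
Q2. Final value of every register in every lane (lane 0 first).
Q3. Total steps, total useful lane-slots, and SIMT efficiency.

step 0: v1 <- (v2 - (v2 + v1))       {0,1,2,3,4,5,6,7,8,9,10,11,12,13,14,15}
step 1: eval (max(-5, lane) <= 10)   {0,1,2,3,4,5,6,7,8,9,10,11,12,13,14,15}
step 2: v2 <- max((v2 % 3), (v1 + v2)) {0,1,2,3,4,5,6,7,8,9,10}
step 3: v2 <- ((lane * v1) + 0)      {0,1,2,3,4,5,6,7,8,9,10}
step 4: v1 <- (min(-3, -3) % 5)      {0,1,2,3,4,5,6,7,8,9,10}
step 5: v1 <- 5                      {11,12,13,14,15}
step 6: v1 <- v2                     {11,12,13,14,15}

Answer: 7 steps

v1: 2,2,2,2,2,2,2,2,2,2,2,11,12,13,14,15
v2: 0,-6,-12,-18,-24,-30,-36,-42,-48,-54,-60,11,12,13,14,15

steps = 7; useful = 75; efficiency = 75/112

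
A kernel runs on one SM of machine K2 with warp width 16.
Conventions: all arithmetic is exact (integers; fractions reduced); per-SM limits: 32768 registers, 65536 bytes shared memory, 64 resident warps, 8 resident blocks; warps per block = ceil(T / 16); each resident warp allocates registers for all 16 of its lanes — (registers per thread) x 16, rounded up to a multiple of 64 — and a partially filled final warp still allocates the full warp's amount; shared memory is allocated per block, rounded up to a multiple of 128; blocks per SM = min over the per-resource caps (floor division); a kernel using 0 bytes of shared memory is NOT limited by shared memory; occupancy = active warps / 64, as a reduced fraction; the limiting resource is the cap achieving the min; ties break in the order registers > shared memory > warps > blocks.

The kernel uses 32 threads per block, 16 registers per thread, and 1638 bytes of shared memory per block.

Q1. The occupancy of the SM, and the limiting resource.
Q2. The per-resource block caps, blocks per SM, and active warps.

Answer: occupancy 1/4, limited by blocks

registers: 64 blocks
shared memory: 39 blocks
warps: 32 blocks
blocks: 8 blocks

Answer: 8 blocks, 16 active warps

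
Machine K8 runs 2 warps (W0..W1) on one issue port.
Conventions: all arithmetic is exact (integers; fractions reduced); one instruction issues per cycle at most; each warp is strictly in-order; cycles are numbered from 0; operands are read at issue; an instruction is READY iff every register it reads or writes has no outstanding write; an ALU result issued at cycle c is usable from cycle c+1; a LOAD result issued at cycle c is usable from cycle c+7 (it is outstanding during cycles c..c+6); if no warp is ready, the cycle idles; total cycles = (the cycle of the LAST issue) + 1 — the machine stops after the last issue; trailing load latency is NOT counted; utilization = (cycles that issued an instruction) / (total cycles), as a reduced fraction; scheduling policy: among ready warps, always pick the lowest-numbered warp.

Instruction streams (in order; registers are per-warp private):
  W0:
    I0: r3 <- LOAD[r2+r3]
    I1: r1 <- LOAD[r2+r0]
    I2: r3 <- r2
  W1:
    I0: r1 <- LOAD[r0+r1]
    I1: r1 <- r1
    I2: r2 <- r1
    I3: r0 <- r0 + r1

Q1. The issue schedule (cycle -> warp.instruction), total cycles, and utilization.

cycle 0: W0.I0
cycle 1: W0.I1
cycle 2: W1.I0
cycle 3: idle
cycle 4: idle
cycle 5: idle
cycle 6: idle
cycle 7: W0.I2
cycle 8: idle
cycle 9: W1.I1
cycle 10: W1.I2
cycle 11: W1.I3

Answer: 12 cycles, utilization 7/12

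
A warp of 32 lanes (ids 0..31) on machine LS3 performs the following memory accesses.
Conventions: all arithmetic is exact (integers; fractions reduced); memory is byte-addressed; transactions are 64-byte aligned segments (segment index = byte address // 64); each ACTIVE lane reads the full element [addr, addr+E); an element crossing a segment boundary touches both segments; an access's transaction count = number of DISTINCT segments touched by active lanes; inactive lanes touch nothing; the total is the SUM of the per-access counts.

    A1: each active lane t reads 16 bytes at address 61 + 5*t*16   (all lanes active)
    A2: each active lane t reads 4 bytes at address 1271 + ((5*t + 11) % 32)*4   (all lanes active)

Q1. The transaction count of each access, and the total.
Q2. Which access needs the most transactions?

A1: 40 transactions
A2: 3 transactions

Answer: 40,3; total 43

Answer: A1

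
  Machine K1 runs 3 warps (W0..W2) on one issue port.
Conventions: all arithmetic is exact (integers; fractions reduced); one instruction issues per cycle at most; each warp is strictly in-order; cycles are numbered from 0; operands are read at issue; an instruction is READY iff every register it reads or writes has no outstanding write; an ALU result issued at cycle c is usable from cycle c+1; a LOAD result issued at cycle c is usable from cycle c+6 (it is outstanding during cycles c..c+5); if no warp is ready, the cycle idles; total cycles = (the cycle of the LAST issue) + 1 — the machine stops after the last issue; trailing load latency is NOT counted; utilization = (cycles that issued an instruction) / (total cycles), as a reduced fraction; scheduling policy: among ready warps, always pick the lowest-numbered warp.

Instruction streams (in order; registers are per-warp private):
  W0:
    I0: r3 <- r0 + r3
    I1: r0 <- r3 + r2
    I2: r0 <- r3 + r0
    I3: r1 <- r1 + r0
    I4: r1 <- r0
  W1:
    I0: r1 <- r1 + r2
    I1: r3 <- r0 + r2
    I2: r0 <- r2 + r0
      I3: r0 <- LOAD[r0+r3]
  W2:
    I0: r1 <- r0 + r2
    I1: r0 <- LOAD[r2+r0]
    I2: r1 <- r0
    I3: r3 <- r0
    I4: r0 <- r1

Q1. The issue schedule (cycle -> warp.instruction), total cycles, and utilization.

cycle 0: W0.I0
cycle 1: W0.I1
cycle 2: W0.I2
cycle 3: W0.I3
cycle 4: W0.I4
cycle 5: W1.I0
cycle 6: W1.I1
cycle 7: W1.I2
cycle 8: W1.I3
cycle 9: W2.I0
cycle 10: W2.I1
cycle 11: idle
cycle 12: idle
cycle 13: idle
cycle 14: idle
cycle 15: idle
cycle 16: W2.I2
cycle 17: W2.I3
cycle 18: W2.I4

Answer: 19 cycles, utilization 14/19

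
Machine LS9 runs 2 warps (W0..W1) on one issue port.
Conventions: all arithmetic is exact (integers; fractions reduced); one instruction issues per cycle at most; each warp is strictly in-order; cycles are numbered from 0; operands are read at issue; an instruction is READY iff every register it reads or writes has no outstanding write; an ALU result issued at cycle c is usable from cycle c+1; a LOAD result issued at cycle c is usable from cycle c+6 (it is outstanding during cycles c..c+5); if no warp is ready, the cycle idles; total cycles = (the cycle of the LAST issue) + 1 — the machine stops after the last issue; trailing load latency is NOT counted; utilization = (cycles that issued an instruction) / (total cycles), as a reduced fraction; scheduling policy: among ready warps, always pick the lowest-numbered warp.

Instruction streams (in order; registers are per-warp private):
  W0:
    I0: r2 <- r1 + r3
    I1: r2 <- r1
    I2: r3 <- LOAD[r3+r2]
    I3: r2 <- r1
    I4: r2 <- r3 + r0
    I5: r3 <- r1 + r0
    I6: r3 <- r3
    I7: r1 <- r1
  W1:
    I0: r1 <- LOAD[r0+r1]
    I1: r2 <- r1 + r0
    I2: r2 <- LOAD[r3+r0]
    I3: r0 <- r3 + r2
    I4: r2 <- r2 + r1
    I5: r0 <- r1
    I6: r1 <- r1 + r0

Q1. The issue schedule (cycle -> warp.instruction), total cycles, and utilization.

cycle 0: W0.I0
cycle 1: W0.I1
cycle 2: W0.I2
cycle 3: W0.I3
cycle 4: W1.I0
cycle 5: idle
cycle 6: idle
cycle 7: idle
cycle 8: W0.I4
cycle 9: W0.I5
cycle 10: W0.I6
cycle 11: W0.I7
cycle 12: W1.I1
cycle 13: W1.I2
cycle 14: idle
cycle 15: idle
cycle 16: idle
cycle 17: idle
cycle 18: idle
cycle 19: W1.I3
cycle 20: W1.I4
cycle 21: W1.I5
cycle 22: W1.I6

Answer: 23 cycles, utilization 15/23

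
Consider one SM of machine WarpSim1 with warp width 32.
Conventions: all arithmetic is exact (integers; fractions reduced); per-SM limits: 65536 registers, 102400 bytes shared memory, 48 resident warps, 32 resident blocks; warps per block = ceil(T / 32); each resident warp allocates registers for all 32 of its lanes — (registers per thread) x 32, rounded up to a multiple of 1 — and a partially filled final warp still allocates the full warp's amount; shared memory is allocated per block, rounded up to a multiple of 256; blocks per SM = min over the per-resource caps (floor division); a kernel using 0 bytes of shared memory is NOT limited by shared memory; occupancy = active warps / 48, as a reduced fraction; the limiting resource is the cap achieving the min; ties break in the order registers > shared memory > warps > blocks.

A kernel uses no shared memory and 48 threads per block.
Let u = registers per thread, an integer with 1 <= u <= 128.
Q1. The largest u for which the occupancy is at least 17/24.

Answer: u = 60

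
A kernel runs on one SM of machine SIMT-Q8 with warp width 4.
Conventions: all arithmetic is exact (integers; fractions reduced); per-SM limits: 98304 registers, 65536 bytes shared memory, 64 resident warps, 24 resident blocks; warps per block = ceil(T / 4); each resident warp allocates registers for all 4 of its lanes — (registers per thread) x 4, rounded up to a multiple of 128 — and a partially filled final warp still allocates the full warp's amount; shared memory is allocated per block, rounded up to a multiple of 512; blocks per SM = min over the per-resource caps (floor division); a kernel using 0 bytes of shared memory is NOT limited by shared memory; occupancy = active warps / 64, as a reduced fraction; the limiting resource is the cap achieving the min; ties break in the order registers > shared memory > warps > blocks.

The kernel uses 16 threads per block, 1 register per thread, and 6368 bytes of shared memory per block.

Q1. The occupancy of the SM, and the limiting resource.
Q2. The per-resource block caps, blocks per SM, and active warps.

Answer: occupancy 9/16, limited by shared memory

registers: 192 blocks
shared memory: 9 blocks
warps: 16 blocks
blocks: 24 blocks

Answer: 9 blocks, 36 active warps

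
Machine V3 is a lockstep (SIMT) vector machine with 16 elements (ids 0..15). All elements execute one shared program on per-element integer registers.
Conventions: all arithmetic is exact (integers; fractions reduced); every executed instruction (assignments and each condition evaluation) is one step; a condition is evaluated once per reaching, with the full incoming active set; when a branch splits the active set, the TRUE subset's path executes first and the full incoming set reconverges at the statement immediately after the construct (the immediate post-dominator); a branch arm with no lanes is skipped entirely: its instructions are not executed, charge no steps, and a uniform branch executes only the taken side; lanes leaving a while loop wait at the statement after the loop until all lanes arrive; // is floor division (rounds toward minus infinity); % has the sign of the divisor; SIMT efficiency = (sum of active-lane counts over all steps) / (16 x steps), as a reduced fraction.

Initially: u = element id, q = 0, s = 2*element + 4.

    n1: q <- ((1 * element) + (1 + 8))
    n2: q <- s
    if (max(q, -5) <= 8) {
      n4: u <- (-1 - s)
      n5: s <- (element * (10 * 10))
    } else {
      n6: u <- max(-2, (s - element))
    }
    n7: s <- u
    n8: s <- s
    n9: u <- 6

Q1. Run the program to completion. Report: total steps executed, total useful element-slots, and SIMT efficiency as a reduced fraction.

Answer: 9 steps, 115 useful, 115/144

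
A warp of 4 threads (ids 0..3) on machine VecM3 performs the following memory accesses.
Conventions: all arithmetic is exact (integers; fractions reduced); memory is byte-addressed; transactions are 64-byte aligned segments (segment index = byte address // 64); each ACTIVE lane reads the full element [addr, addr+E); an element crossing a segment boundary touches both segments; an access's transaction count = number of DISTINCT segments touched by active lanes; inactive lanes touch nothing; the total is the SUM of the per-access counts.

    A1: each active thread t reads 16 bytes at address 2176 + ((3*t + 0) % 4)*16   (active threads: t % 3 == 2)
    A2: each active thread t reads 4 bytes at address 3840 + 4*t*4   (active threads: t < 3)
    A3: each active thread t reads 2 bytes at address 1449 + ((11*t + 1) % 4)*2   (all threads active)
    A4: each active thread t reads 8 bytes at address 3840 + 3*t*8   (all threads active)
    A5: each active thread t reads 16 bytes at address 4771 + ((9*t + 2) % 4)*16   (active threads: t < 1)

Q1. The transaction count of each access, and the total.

A1: 1 transaction
A2: 1 transaction
A3: 1 transaction
A4: 2 transactions
A5: 1 transaction

Answer: 1,1,1,2,1; total 6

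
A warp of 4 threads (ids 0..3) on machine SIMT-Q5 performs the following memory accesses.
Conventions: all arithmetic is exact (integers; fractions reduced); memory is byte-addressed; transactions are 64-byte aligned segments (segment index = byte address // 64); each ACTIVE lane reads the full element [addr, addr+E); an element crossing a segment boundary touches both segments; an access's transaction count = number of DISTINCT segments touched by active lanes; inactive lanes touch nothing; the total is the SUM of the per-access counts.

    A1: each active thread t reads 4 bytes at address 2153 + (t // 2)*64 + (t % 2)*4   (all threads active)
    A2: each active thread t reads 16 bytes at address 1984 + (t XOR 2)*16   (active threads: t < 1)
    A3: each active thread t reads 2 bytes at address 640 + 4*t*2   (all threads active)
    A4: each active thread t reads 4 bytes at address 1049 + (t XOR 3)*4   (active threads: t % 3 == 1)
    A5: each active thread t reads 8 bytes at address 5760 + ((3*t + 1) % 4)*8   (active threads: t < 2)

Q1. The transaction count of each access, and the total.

A1: 2 transactions
A2: 1 transaction
A3: 1 transaction
A4: 1 transaction
A5: 1 transaction

Answer: 2,1,1,1,1; total 6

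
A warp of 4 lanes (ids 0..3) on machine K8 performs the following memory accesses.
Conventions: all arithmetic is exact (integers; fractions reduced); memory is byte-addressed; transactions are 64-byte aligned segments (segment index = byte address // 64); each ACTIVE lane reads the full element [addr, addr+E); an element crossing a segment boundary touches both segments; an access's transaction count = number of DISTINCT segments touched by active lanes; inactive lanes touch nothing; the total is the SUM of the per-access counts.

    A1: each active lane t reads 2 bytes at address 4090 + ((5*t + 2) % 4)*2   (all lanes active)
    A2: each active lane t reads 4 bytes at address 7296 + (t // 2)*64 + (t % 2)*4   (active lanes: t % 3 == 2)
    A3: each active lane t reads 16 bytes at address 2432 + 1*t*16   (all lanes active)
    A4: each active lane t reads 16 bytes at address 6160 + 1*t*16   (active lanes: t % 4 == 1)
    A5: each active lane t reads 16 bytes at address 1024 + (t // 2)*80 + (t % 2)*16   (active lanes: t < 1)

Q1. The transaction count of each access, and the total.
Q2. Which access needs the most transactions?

A1: 2 transactions
A2: 1 transaction
A3: 1 transaction
A4: 1 transaction
A5: 1 transaction

Answer: 2,1,1,1,1; total 6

Answer: A1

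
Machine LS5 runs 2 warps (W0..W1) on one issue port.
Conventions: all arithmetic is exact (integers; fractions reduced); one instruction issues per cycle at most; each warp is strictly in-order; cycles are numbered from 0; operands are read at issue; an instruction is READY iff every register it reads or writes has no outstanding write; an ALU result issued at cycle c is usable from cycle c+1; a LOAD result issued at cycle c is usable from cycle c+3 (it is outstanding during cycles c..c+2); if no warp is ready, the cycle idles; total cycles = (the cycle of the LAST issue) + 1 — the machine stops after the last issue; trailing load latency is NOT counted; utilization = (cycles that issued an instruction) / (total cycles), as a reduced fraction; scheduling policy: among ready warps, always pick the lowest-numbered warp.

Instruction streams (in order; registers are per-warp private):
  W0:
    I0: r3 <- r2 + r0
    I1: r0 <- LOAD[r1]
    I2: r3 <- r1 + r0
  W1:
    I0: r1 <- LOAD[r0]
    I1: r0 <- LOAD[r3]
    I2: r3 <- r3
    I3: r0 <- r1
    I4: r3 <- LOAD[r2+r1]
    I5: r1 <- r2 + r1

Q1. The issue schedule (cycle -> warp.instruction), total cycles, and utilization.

cycle 0: W0.I0
cycle 1: W0.I1
cycle 2: W1.I0
cycle 3: W1.I1
cycle 4: W0.I2
cycle 5: W1.I2
cycle 6: W1.I3
cycle 7: W1.I4
cycle 8: W1.I5

Answer: 9 cycles, utilization 1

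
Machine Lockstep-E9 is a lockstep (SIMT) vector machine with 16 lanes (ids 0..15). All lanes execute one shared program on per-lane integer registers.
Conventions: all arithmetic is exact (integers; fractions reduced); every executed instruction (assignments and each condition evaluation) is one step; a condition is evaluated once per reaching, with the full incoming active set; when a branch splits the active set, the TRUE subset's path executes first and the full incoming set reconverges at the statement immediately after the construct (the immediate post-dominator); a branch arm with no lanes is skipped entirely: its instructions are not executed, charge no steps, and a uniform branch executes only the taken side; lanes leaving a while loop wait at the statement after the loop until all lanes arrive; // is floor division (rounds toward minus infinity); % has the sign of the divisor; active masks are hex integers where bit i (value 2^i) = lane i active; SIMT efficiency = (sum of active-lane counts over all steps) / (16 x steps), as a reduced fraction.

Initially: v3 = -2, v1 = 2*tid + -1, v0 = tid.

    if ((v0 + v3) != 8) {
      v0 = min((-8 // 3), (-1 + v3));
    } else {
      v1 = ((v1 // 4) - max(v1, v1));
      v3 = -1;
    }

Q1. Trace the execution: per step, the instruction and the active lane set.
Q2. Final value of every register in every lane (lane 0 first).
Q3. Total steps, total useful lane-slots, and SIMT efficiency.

step 0: eval ((v0 + v3) != 8)        0xffff
step 1: v0 <- min((-8 // 3), (-1 + v3)) 0xfbff
step 2: v1 <- ((v1 // 4) - max(v1, v1)) 0x0400
step 3: v3 <- -1                     0x0400

Answer: 4 steps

v3: -2,-2,-2,-2,-2,-2,-2,-2,-2,-2,-1,-2,-2,-2,-2,-2
v1: -1,1,3,5,7,9,11,13,15,17,-15,21,23,25,27,29
v0: -3,-3,-3,-3,-3,-3,-3,-3,-3,-3,10,-3,-3,-3,-3,-3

steps = 4; useful = 33; efficiency = 33/64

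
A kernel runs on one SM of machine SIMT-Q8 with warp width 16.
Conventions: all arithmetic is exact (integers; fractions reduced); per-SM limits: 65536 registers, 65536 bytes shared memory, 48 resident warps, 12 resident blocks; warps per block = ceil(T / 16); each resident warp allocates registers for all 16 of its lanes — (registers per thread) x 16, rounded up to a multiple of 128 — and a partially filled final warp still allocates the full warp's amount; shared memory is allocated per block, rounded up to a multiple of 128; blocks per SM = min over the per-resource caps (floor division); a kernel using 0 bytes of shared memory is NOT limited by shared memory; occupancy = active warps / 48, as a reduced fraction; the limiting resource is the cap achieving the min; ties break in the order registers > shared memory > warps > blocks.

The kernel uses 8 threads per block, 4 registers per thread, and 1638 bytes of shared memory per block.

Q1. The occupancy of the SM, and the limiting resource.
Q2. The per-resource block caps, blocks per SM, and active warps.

Answer: occupancy 1/4, limited by blocks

registers: 512 blocks
shared memory: 39 blocks
warps: 48 blocks
blocks: 12 blocks

Answer: 12 blocks, 12 active warps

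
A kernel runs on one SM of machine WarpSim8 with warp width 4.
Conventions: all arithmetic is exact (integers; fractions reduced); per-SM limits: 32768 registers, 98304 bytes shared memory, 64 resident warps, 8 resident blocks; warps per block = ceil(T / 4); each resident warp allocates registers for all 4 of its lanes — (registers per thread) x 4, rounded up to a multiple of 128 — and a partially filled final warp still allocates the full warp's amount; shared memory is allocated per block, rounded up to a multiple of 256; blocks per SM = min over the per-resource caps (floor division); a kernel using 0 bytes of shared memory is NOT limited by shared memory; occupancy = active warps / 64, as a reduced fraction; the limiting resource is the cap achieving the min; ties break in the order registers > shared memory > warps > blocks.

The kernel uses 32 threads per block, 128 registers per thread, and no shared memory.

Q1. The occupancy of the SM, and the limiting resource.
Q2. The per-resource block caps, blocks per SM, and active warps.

Answer: occupancy 1, limited by registers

registers: 8 blocks
shared memory: no limit (kernel uses none)
warps: 8 blocks
blocks: 8 blocks

Answer: 8 blocks, 64 active warps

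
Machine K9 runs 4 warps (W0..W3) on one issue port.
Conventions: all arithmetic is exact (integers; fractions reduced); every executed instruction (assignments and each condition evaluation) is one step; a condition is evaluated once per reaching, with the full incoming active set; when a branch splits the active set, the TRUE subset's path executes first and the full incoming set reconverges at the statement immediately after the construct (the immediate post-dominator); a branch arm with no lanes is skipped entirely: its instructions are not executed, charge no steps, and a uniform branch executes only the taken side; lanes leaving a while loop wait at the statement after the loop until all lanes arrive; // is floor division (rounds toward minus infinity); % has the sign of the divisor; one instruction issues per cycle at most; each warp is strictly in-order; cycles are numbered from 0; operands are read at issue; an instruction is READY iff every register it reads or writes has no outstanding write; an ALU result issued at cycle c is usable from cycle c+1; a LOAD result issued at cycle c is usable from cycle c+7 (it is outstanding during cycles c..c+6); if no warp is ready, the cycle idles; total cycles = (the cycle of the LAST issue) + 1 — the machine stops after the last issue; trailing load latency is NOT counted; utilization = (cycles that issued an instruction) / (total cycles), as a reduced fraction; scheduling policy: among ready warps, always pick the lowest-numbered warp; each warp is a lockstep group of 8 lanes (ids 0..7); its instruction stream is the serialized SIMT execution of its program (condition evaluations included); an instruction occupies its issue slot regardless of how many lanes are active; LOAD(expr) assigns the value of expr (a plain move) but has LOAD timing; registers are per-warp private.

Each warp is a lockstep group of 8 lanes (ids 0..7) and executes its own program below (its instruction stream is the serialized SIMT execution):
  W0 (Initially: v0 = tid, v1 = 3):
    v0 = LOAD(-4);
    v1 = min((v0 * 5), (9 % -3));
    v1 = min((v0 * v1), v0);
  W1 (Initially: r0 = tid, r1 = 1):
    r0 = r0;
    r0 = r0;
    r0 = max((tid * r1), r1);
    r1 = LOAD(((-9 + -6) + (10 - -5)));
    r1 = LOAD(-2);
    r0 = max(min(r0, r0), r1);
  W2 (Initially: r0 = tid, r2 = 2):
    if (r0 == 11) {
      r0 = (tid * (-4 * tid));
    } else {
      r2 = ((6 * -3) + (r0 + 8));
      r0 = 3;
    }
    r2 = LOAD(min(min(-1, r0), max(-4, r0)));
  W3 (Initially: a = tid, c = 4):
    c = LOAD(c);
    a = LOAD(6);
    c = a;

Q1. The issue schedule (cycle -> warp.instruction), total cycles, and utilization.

cycle 0: W0.I0
cycle 1: W1.I0
cycle 2: W1.I1
cycle 3: W1.I2
cycle 4: W1.I3
cycle 5: W2.I0
cycle 6: W2.I1
cycle 7: W0.I1
cycle 8: W0.I2
cycle 9: W2.I2
cycle 10: W2.I3
cycle 11: W1.I4
cycle 12: W3.I0
cycle 13: W3.I1
cycle 14: idle
cycle 15: idle
cycle 16: idle
cycle 17: idle
cycle 18: W1.I5
cycle 19: idle
cycle 20: W3.I2

Answer: 21 cycles, utilization 16/21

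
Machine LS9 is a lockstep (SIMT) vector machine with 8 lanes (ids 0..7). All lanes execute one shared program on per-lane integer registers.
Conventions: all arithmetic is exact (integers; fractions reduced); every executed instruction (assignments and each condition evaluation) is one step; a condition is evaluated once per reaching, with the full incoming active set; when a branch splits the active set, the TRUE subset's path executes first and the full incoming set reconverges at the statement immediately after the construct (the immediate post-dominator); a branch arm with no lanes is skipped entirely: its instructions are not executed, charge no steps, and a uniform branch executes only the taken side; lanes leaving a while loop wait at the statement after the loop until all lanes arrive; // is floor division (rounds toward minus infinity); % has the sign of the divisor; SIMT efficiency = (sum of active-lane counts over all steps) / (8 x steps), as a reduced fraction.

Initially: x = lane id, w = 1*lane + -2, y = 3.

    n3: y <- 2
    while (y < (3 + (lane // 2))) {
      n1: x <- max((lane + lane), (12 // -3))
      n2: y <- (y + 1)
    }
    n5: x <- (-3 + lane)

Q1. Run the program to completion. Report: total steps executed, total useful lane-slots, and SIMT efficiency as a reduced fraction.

Answer: 15 steps, 84 useful, 7/10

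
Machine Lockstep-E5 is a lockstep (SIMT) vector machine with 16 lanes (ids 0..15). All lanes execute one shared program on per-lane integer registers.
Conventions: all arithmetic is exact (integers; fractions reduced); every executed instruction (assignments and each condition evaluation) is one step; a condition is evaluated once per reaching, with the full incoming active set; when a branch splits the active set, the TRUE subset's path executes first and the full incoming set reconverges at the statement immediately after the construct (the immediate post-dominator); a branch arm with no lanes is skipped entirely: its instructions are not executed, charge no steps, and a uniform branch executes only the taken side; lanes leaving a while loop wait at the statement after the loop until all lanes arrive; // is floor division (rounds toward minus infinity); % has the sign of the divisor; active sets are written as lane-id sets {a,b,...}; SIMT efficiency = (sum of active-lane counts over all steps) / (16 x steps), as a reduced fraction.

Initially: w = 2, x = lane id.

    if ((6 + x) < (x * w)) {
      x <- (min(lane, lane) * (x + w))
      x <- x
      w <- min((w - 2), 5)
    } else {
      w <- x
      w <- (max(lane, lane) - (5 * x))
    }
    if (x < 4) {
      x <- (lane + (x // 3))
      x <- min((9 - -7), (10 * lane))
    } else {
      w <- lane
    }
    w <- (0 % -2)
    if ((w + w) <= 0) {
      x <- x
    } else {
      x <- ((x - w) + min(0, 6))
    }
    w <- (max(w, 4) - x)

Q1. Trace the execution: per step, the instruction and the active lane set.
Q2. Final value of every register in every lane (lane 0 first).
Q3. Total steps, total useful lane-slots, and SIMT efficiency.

step 0: eval ((6 + x) < (x * w))     {0,1,2,3,4,5,6,7,8,9,10,11,12,13,14,15}
step 1: x <- (min(lane, lane) * (x + w)) {7,8,9,10,11,12,13,14,15}
step 2: x <- x                       {7,8,9,10,11,12,13,14,15}
step 3: w <- min((w - 2), 5)         {7,8,9,10,11,12,13,14,15}
step 4: w <- x                       {0,1,2,3,4,5,6}
step 5: w <- (max(lane, lane) - (5 * x)) {0,1,2,3,4,5,6}
step 6: eval (x < 4)                 {0,1,2,3,4,5,6,7,8,9,10,11,12,13,14,15}
step 7: x <- (lane + (x // 3))       {0,1,2,3}
step 8: x <- min((9 - -7), (10 * lane)) {0,1,2,3}
step 9: w <- lane                    {4,5,6,7,8,9,10,11,12,13,14,15}
step 10: w <- (0 % -2)                {0,1,2,3,4,5,6,7,8,9,10,11,12,13,14,15}
step 11: eval ((w + w) <= 0)          {0,1,2,3,4,5,6,7,8,9,10,11,12,13,14,15}
step 12: x <- x                       {0,1,2,3,4,5,6,7,8,9,10,11,12,13,14,15}
step 13: w <- (max(w, 4) - x)         {0,1,2,3,4,5,6,7,8,9,10,11,12,13,14,15}

Answer: 14 steps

w: 4,-6,-12,-12,0,-1,-2,-59,-76,-95,-116,-139,-164,-191,-220,-251
x: 0,10,16,16,4,5,6,63,80,99,120,143,168,195,224,255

steps = 14; useful = 157; efficiency = 157/224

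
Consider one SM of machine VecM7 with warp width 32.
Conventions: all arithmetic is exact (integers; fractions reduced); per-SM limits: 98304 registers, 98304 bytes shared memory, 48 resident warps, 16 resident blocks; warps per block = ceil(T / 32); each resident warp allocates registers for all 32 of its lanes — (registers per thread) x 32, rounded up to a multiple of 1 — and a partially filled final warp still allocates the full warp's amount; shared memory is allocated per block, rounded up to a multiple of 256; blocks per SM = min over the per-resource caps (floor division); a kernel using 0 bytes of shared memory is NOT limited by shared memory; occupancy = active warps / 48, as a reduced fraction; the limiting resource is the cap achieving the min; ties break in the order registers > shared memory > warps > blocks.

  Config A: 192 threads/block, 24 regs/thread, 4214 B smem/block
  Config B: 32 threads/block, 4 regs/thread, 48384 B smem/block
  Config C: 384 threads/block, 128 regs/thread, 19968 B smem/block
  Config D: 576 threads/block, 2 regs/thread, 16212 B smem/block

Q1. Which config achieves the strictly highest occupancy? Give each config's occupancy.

occupancies: A 1, B 1/24, C 1/2, D 3/4

Answer: A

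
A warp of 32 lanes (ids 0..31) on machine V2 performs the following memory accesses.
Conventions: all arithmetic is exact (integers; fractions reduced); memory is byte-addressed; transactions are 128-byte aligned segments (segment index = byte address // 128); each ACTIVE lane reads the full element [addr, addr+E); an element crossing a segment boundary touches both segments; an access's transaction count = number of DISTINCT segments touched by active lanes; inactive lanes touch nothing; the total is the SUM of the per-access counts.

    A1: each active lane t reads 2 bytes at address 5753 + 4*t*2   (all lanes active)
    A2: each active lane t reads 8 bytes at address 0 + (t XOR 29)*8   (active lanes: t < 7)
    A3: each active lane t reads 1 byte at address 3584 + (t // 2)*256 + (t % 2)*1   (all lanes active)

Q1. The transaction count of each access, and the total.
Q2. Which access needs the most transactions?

A1: 3 transactions
A2: 1 transaction
A3: 16 transactions

Answer: 3,1,16; total 20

Answer: A3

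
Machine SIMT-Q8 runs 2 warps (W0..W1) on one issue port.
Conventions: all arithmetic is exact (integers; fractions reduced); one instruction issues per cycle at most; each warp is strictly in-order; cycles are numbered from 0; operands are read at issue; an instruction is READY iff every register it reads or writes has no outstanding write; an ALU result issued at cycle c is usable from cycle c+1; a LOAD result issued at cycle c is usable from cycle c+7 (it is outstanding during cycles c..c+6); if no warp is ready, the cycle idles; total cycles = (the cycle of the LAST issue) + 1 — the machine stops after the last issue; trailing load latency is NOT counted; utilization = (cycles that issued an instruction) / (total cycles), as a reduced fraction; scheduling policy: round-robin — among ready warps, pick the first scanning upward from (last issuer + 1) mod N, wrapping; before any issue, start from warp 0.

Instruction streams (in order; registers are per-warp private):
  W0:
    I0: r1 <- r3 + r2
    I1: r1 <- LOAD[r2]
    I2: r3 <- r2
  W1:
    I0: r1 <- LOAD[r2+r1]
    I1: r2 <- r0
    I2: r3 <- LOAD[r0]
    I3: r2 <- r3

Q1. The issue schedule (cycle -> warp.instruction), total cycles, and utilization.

cycle 0: W0.I0
cycle 1: W1.I0
cycle 2: W0.I1
cycle 3: W1.I1
cycle 4: W0.I2
cycle 5: W1.I2
cycle 6: idle
cycle 7: idle
cycle 8: idle
cycle 9: idle
cycle 10: idle
cycle 11: idle
cycle 12: W1.I3

Answer: 13 cycles, utilization 7/13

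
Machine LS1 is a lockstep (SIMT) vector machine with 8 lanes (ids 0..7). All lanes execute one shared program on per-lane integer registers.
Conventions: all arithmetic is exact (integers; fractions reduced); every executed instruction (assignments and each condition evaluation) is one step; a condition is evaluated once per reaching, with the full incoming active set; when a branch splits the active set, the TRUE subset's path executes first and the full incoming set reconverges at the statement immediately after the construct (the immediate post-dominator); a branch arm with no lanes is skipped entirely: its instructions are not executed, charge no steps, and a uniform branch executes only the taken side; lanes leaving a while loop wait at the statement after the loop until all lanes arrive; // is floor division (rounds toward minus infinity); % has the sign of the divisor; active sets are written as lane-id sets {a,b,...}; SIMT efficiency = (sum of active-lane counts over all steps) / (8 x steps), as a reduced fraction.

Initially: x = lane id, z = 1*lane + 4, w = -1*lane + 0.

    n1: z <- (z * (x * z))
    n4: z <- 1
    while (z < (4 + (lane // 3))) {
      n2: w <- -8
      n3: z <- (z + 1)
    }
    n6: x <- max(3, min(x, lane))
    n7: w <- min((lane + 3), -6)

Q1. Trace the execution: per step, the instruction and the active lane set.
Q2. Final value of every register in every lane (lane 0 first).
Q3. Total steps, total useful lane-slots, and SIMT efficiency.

step 0: z <- (z * (x * z))           {0,1,2,3,4,5,6,7}
step 1: z <- 1                       {0,1,2,3,4,5,6,7}
step 2: eval (z < (4 + (lane // 3))) {0,1,2,3,4,5,6,7}
step 3: w <- -8                      {0,1,2,3,4,5,6,7}
step 4: z <- (z + 1)                 {0,1,2,3,4,5,6,7}
step 5: eval (z < (4 + (lane // 3))) {0,1,2,3,4,5,6,7}
step 6: w <- -8                      {0,1,2,3,4,5,6,7}
step 7: z <- (z + 1)                 {0,1,2,3,4,5,6,7}
step 8: eval (z < (4 + (lane // 3))) {0,1,2,3,4,5,6,7}
step 9: w <- -8                      {0,1,2,3,4,5,6,7}
step 10: z <- (z + 1)                 {0,1,2,3,4,5,6,7}
step 11: eval (z < (4 + (lane // 3))) {0,1,2,3,4,5,6,7}
step 12: w <- -8                      {3,4,5,6,7}
step 13: z <- (z + 1)                 {3,4,5,6,7}
step 14: eval (z < (4 + (lane // 3))) {3,4,5,6,7}
step 15: w <- -8                      {6,7}
step 16: z <- (z + 1)                 {6,7}
step 17: eval (z < (4 + (lane // 3))) {6,7}
step 18: x <- max(3, min(x, lane))    {0,1,2,3,4,5,6,7}
step 19: w <- min((lane + 3), -6)     {0,1,2,3,4,5,6,7}

Answer: 20 steps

x: 3,3,3,3,4,5,6,7
z: 4,4,4,5,5,5,6,6
w: -6,-6,-6,-6,-6,-6,-6,-6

steps = 20; useful = 133; efficiency = 133/160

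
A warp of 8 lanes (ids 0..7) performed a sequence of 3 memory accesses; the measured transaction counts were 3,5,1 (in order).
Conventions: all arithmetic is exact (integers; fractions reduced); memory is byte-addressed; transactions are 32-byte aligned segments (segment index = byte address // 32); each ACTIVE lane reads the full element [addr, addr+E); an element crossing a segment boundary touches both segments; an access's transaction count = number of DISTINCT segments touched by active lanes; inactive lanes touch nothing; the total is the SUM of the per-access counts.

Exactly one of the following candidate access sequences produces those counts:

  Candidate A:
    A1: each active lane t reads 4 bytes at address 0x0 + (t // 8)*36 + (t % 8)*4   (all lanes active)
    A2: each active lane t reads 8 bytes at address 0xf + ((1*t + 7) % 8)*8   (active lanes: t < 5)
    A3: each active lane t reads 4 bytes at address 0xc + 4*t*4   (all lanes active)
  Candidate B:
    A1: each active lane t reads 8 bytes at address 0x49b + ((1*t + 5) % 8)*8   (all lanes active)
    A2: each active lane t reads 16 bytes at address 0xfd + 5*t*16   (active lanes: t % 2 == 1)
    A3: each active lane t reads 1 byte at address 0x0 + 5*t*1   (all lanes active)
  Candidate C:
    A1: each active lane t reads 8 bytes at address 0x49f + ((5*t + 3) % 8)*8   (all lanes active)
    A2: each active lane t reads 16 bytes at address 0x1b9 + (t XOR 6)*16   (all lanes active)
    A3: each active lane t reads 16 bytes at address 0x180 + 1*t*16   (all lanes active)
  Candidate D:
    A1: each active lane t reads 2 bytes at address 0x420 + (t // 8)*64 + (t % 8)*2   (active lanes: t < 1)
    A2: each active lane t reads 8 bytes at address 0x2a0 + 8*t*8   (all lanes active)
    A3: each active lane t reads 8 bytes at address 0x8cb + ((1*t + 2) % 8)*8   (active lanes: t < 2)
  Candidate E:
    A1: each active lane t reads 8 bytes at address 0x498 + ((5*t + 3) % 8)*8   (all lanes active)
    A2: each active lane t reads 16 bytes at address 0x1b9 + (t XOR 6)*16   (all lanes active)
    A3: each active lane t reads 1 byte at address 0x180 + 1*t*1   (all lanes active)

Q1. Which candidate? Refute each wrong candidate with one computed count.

A: A1 gives 1 transaction, not 3
B: A2 gives 4 transactions, not 5
C: A3 gives 4 transactions, not 1
D: A1 gives 1 transaction, not 3
E: all counts match (3,5,1)

Answer: E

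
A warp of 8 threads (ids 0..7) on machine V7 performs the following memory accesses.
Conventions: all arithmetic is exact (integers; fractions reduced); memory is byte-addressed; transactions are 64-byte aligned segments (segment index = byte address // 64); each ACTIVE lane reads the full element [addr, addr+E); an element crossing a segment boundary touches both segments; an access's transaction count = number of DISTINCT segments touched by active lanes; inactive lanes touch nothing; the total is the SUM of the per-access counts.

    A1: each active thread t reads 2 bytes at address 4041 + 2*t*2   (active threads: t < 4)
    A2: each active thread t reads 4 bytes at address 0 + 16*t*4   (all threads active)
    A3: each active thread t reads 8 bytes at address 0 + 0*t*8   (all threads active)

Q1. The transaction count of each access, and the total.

A1: 1 transaction
A2: 8 transactions
A3: 1 transaction

Answer: 1,8,1; total 10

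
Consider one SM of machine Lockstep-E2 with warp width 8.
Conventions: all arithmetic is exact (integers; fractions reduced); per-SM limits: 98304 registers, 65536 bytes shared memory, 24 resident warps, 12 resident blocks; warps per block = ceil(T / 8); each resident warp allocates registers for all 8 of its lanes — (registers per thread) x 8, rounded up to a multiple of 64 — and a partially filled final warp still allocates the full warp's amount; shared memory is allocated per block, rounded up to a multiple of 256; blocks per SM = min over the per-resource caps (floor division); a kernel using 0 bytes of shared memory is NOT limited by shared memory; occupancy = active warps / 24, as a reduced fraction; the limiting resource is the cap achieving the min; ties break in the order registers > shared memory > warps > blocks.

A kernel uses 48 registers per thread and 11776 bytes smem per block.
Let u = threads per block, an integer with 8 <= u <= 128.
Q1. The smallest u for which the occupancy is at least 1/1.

Answer: u = 41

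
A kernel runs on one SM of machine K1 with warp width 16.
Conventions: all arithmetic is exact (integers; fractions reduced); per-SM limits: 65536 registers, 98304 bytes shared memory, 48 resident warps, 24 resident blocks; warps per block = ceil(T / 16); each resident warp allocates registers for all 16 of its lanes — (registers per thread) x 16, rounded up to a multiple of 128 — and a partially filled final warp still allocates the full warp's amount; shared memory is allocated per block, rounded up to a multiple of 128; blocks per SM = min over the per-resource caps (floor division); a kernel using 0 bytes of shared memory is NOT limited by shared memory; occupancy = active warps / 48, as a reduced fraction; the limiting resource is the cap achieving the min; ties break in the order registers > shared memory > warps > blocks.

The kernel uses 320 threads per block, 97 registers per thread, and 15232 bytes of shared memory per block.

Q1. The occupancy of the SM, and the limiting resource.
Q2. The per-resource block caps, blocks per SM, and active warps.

Answer: occupancy 5/12, limited by registers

registers: 1 block
shared memory: 6 blocks
warps: 2 blocks
blocks: 24 blocks

Answer: 1 block, 20 active warps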